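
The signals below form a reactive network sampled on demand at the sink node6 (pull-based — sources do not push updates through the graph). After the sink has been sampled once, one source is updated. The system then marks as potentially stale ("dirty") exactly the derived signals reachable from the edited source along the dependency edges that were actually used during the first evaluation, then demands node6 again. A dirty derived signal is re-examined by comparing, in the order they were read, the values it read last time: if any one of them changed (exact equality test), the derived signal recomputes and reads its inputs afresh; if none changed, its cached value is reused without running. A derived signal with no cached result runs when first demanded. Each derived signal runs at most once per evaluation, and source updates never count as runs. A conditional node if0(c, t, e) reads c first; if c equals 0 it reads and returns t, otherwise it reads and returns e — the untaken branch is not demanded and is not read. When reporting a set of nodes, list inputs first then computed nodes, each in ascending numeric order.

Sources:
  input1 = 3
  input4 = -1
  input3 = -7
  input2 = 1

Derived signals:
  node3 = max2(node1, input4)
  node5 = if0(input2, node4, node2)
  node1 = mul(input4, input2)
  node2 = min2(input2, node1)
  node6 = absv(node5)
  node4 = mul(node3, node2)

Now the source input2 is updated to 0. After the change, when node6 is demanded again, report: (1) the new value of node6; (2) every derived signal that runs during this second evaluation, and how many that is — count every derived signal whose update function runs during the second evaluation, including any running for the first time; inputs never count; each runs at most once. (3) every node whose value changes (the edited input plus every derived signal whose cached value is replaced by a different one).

Initial pass — values computed on the first demand:
  node1 = mul(-1, 1) = -1
  node2 = min2(1, -1) = -1
  node5 = if0(input2=1 -> else branch node2) = -1
  node6 = absv(-1) = 1

Second demand — change propagation:
  node1: re-runs because input2 1->0; new result 0.
  node2: re-runs because input2 1->0; node1 -1->0; new result 0.
  node3: newly demanded (no cache) — executes and yields 0.
  node4: newly demanded (no cache) — executes and yields 0.
  node5: re-runs because input2 1->0; node2 -1->0; new result 0.
  node6: re-runs because node5 -1->0; new result 0.

The important point: the flipped condition pulls in fresh nodes; node3, node4 run for the first time.

node6 now evaluates to 0.
Run set: node1, node2, node3, node4, node5, node6 (6 run).
Changed values: input2, node1, node2, node5, node6.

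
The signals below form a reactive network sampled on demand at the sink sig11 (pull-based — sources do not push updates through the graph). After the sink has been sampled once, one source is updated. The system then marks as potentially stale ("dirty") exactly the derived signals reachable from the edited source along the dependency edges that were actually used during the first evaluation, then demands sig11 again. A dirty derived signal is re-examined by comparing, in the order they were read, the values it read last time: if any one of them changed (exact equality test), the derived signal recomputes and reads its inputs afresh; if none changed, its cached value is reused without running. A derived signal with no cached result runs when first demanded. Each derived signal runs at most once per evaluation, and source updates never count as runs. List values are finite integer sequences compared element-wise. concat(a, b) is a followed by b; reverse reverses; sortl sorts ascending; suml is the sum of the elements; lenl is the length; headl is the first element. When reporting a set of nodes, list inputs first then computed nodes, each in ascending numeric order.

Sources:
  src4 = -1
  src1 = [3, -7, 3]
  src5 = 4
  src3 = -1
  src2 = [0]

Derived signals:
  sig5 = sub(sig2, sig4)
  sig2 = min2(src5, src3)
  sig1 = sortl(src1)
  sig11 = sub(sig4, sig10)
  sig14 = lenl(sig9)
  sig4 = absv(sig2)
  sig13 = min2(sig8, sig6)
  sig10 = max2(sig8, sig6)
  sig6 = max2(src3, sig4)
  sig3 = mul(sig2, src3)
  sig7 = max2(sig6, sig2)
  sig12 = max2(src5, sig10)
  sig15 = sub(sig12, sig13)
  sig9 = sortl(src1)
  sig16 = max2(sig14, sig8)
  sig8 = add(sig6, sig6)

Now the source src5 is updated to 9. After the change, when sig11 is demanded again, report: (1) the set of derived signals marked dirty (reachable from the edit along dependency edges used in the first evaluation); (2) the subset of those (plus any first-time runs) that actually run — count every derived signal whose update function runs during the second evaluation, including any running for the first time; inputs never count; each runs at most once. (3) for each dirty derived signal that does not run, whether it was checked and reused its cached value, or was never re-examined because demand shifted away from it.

Dirty set: sig2, sig4, sig6, sig8, sig10, sig11.
Run set: sig2 (1 run).
Re-examined without running (cache reused): sig4, sig6, sig8, sig10, sig11.
The important point: sig2 recomputes to an identical value, and the output ends up unchanged.

Initial pass — values computed on the first demand:
  sig2 = min2(4, -1) = -1
  sig4 = absv(-1) = 1
  sig6 = max2(-1, 1) = 1
  sig8 = add(1, 1) = 2
  sig10 = max2(2, 1) = 2
  sig11 = sub(1, 2) = -1

Second demand — change propagation:
  sig2: re-runs because src5 4->9; new result -1 (unchanged).
  sig4: re-examined; everything it read last time is the same (sig2 unchanged) — cache 1 kept, no run.
  sig6: re-examined; everything it read last time is the same (src3 unchanged, sig4 unchanged) — cache 1 kept, no run.
  sig8: re-examined; everything it read last time is the same (sig6 unchanged, sig6 unchanged) — cache 2 kept, no run.
  sig10: re-examined; everything it read last time is the same (sig8 unchanged, sig6 unchanged) — cache 2 kept, no run.
  sig11: re-examined; everything it read last time is the same (sig4 unchanged, sig10 unchanged) — cache -1 kept, no run.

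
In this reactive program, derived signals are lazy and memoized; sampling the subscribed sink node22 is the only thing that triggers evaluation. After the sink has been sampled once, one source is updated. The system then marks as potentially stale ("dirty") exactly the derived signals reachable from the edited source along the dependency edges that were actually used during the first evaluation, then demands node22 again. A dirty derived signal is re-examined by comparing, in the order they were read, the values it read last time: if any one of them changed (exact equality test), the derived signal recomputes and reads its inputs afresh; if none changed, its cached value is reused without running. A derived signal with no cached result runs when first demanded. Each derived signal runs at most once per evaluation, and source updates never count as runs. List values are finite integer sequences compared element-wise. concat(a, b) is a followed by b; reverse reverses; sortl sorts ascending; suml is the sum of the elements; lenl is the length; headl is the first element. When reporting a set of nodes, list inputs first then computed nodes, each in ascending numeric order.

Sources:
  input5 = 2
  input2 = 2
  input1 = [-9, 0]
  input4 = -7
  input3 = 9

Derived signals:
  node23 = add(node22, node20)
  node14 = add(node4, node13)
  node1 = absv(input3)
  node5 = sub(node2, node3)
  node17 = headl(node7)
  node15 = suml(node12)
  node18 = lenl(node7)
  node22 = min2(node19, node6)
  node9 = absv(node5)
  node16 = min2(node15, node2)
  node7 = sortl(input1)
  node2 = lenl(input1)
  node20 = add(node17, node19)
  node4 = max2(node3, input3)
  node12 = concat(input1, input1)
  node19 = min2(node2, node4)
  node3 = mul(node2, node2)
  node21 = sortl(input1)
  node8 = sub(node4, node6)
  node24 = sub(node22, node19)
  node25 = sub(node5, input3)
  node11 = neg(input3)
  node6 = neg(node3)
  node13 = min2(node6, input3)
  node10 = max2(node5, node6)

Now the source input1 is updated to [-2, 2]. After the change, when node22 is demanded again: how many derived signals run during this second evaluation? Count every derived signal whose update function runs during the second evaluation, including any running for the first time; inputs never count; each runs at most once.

1 derived signals run: node2.
Note the absorption at node2: it re-runs yet its value is the same, leaving the output's value untouched.

First demand of the output computes:
  node2 = lenl([-9, 0]) = 2
  node3 = mul(2, 2) = 4
  node4 = max2(4, 9) = 9
  node6 = neg(4) = -4
  node19 = min2(2, 9) = 2
  node22 = min2(2, -4) = -4

After the edit, cleaning proceeds:
  node2: a read changed (input1 [-9, 0]->[-2, 2]) — executes, giving 2 — identical to its old value.
  node3: dirty, but its reads are unchanged (node2 unchanged, node2 unchanged); cached 4 stands.
  node4: dirty, but its reads are unchanged (node3 unchanged, input3 unchanged); cached 9 stands.
  node6: dirty, but its reads are unchanged (node3 unchanged); cached -4 stands.
  node19: dirty, but its reads are unchanged (node2 unchanged, node4 unchanged); cached 2 stands.
  node22: dirty, but its reads are unchanged (node19 unchanged, node6 unchanged); cached -4 stands.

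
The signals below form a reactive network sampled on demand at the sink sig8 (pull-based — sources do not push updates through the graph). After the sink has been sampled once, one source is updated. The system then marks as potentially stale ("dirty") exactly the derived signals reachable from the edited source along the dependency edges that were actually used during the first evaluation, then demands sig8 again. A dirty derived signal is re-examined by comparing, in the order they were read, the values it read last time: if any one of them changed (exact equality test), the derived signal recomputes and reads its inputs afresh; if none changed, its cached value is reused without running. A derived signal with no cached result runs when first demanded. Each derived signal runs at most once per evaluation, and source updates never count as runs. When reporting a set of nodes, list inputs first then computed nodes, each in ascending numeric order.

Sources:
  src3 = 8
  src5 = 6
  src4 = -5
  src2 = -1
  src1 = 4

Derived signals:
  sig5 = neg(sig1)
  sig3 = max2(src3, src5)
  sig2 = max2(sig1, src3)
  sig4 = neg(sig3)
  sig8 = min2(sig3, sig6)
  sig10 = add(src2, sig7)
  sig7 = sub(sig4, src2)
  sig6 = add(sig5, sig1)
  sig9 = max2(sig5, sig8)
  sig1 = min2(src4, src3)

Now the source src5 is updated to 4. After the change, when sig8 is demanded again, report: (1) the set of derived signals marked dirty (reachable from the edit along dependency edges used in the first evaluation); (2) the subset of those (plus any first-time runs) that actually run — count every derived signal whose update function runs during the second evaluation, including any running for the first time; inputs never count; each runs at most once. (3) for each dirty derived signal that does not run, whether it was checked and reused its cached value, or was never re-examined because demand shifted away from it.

Dirty set: sig3, sig8.
Run set: sig3 (1 run).
Re-examined without running (cache reused): sig8.
The important point: sig3 recomputes to an identical value, and the output ends up unchanged.

Initial pass — values computed on the first demand:
  sig1 = min2(-5, 8) = -5
  sig3 = max2(8, 6) = 8
  sig5 = neg(-5) = 5
  sig6 = add(5, -5) = 0
  sig8 = min2(8, 0) = 0

Second demand — change propagation:
  sig3: re-runs because src5 6->4; new result 8 (unchanged).
  sig8: re-examined; everything it read last time is the same (sig3 unchanged, sig6 unchanged) — cache 0 kept, no run.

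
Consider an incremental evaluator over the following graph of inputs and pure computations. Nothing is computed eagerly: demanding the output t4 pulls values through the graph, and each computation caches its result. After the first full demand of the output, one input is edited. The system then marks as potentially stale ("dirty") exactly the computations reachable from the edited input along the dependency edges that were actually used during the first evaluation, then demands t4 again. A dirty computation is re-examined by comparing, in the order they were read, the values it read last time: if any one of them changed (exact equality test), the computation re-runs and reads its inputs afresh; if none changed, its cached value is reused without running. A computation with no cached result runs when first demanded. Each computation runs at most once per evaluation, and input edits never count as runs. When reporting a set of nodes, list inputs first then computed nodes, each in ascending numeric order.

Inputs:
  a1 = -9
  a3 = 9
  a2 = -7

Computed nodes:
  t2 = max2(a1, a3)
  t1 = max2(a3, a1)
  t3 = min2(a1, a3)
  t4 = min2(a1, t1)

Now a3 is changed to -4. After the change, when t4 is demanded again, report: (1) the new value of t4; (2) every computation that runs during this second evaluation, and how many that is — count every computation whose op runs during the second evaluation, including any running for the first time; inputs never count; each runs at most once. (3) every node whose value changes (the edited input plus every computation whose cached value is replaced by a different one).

t4 now evaluates to -9.
Run set: t1, t4 (2 run).
Changed values: a3, t1.

Initial pass — values computed on the first demand:
  t1 = max2(9, -9) = 9
  t4 = min2(-9, 9) = -9

Second demand — change propagation:
  t1: re-runs because a3 9->-4; new result -4.
  t4: re-runs because t1 9->-4; new result -9 (unchanged).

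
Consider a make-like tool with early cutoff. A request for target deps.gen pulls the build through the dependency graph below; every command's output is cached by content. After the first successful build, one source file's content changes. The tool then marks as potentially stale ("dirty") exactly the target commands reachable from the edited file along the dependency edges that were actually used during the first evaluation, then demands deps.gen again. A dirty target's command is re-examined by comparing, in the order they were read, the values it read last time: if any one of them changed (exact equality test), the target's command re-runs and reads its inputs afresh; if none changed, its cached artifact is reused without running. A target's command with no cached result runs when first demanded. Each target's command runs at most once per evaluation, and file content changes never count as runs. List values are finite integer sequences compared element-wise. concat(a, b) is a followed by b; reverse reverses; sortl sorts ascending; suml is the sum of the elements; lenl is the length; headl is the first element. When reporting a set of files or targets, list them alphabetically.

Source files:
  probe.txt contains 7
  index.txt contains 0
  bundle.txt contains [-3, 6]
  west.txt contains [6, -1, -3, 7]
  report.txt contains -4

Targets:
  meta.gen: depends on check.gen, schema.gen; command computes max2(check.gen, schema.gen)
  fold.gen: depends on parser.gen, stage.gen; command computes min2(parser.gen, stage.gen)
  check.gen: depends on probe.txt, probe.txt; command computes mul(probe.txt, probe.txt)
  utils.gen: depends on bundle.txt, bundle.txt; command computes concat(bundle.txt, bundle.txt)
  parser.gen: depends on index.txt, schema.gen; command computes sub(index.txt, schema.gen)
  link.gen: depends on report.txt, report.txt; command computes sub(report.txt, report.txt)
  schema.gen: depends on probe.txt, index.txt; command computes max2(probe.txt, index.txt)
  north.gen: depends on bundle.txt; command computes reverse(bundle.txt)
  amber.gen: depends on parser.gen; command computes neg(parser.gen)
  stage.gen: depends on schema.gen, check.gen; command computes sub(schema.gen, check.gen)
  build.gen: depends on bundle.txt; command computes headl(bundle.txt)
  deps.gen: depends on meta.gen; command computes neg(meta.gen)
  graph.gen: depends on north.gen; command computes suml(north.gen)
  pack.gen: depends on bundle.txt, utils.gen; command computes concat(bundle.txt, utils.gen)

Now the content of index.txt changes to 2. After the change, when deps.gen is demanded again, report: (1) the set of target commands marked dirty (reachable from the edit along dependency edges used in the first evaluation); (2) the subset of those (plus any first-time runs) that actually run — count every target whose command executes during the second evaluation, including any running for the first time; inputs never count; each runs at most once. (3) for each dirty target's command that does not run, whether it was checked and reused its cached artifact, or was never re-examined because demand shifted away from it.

First demand of the output computes:
  check.gen = mul(7, 7) = 49
  schema.gen = max2(7, 0) = 7
  meta.gen = max2(49, 7) = 49
  deps.gen = neg(49) = -49

After the edit, cleaning proceeds:
  schema.gen: a read changed (index.txt 0->2) — executes, giving 7 — identical to its old value.
  meta.gen: dirty, but its reads are unchanged (check.gen unchanged, schema.gen unchanged); cached 49 stands.
  deps.gen: dirty, but its reads are unchanged (meta.gen unchanged); cached -49 stands.

Note the absorption at schema.gen: it re-runs yet its value is the same, leaving the output's value untouched.

The edit dirties: deps.gen, meta.gen, schema.gen.
1 target commands run: schema.gen.
Cache hits after checking: deps.gen, meta.gen.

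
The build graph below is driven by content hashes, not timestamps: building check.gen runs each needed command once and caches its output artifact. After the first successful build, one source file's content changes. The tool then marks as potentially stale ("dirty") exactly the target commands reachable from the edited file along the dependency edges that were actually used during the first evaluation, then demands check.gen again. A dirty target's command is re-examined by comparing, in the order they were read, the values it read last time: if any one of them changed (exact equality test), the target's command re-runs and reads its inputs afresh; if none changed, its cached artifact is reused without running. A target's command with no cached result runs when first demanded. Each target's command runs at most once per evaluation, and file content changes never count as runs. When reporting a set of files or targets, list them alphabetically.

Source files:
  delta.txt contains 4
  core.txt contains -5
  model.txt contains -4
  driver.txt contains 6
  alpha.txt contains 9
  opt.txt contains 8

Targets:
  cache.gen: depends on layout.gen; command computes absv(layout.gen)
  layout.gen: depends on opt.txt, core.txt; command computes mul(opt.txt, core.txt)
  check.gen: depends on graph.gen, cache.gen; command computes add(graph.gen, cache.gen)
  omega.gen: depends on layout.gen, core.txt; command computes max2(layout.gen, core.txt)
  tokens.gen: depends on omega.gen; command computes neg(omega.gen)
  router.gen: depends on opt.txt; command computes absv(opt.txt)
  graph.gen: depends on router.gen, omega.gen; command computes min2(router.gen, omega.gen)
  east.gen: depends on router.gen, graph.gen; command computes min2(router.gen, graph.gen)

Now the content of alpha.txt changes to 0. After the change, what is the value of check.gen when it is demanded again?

Initial pass — values computed on the first demand:
  layout.gen = mul(8, -5) = -40
  cache.gen = absv(-40) = 40
  omega.gen = max2(-40, -5) = -5
  router.gen = absv(8) = 8
  graph.gen = min2(8, -5) = -5
  check.gen = add(-5, 40) = 35

Second demand — change propagation:
  no demanded computation ever read alpha.txt, so the edit dirties nothing and nothing runs.

The important point: nothing the output needs ever reads alpha.txt, so the edit is invisible to it.

check.gen now evaluates to 35.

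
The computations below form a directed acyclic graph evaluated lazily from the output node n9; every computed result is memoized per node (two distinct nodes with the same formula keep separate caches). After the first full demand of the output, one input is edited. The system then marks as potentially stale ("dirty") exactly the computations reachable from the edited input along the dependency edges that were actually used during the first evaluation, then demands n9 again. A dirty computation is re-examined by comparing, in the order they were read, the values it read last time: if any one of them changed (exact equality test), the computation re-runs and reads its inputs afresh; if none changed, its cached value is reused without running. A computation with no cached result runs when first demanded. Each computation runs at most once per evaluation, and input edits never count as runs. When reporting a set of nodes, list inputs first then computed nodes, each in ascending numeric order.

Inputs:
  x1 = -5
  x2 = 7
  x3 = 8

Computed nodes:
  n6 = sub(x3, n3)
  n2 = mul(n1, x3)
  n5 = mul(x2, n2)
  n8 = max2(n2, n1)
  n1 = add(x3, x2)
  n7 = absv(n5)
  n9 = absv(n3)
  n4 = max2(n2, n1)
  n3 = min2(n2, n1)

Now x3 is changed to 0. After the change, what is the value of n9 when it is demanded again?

First demand of the output computes:
  n1 = add(8, 7) = 15
  n2 = mul(15, 8) = 120
  n3 = min2(120, 15) = 15
  n9 = absv(15) = 15

After the edit, cleaning proceeds:
  n1: a read changed (x3 8->0) — executes, giving 7.
  n2: a read changed (n1 15->7; x3 8->0) — executes, giving 0.
  n3: a read changed (n2 120->0; n1 15->7) — executes, giving 0.
  n9: a read changed (n3 15->0) — executes, giving 0.

Demanding n9 again yields 0.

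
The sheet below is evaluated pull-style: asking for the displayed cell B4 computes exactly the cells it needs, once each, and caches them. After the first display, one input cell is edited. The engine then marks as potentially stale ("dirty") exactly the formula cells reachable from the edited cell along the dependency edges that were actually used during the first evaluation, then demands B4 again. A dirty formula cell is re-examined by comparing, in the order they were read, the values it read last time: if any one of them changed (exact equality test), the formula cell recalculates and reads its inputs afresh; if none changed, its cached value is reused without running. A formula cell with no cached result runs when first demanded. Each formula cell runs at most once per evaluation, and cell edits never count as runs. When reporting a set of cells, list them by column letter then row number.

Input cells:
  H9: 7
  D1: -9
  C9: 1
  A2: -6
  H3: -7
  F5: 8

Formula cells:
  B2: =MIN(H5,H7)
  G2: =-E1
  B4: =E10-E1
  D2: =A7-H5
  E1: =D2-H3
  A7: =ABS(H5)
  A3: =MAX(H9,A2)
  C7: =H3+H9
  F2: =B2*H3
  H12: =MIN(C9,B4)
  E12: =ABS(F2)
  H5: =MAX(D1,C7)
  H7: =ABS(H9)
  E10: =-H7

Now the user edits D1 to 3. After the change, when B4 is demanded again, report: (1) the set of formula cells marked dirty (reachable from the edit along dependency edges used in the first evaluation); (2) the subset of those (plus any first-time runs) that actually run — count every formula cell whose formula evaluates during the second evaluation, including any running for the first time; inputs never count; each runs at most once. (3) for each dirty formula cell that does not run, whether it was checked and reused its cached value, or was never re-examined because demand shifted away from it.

The edit dirties: A7, B4, D2, E1, H5.
3 formula cells run: A7, D2, H5.
Cache hits after checking: B4, E1.
Note the absorption at D2: it re-runs yet its value is the same, leaving the output's value untouched.

First demand of the output computes:
  C7 = -7 + 7 = 0
  H5 = MAX(-9, 0) = 0
  A7 = ABS(0) = 0
  D2 = 0 - 0 = 0
  E1 = 0 - -7 = 7
  H7 = ABS(7) = 7
  E10 = -(7) = -7
  B4 = -7 - 7 = -14

After the edit, cleaning proceeds:
  H5: a read changed (D1 -9->3) — executes, giving 3.
  A7: a read changed (H5 0->3) — executes, giving 3.
  D2: a read changed (A7 0->3; H5 0->3) — executes, giving 0 — identical to its old value.
  E1: dirty, but its reads are unchanged (D2 unchanged, H3 unchanged); cached 7 stands.
  B4: dirty, but its reads are unchanged (E10 unchanged, E1 unchanged); cached -14 stands.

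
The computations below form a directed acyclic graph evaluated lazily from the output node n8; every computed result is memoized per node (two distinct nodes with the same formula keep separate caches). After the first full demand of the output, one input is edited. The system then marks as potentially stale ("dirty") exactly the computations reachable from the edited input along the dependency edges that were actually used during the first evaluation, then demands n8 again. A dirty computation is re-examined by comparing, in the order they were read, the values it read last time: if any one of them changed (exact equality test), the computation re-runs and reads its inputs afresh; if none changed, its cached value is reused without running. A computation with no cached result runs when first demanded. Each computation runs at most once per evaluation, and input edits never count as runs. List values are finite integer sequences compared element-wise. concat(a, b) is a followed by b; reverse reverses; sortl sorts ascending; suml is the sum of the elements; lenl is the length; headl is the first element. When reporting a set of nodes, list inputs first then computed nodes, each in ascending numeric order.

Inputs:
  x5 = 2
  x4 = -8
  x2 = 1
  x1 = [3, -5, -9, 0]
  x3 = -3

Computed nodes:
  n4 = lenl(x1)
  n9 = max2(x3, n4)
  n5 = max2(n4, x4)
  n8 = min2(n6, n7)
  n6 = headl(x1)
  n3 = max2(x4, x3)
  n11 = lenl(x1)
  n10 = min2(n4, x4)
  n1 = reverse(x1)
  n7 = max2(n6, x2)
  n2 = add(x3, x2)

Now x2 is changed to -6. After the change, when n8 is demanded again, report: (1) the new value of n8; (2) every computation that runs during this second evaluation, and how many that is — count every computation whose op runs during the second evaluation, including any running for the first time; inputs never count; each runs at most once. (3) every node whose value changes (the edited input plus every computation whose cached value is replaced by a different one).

Demanding n8 again yields 3.
1 computations run: n7.
The nodes whose values change: x2.
Note the absorption at n7: it re-runs yet its value is the same, leaving the output's value untouched.

First demand of the output computes:
  n6 = headl([3, -5, -9, 0]) = 3
  n7 = max2(3, 1) = 3
  n8 = min2(3, 3) = 3

After the edit, cleaning proceeds:
  n7: a read changed (x2 1->-6) — executes, giving 3 — identical to its old value.
  n8: dirty, but its reads are unchanged (n6 unchanged, n7 unchanged); cached 3 stands.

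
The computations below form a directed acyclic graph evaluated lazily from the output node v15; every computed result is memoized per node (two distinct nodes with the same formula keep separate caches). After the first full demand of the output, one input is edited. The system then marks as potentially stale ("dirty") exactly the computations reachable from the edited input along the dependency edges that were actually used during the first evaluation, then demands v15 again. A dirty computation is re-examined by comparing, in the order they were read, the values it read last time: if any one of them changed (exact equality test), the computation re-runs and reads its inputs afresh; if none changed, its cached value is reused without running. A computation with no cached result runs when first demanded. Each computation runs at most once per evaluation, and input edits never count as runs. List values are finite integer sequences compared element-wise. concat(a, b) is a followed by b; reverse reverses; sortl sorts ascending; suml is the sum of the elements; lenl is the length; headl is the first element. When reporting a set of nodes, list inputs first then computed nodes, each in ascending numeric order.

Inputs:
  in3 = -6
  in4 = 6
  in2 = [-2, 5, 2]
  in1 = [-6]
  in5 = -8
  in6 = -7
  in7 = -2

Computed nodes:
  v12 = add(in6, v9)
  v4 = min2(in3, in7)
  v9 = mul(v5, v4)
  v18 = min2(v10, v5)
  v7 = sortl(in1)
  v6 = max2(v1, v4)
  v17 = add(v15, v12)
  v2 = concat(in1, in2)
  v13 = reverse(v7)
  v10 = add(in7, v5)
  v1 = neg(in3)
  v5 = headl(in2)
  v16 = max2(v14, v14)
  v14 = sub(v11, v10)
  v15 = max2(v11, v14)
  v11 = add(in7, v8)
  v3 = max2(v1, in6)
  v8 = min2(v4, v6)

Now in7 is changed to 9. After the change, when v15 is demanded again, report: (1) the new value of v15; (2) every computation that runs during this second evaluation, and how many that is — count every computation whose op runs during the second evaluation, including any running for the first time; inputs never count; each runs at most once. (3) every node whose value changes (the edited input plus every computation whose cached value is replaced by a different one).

First demand of the output computes:
  v1 = neg(-6) = 6
  v4 = min2(-6, -2) = -6
  v5 = headl([-2, 5, 2]) = -2
  v6 = max2(6, -6) = 6
  v8 = min2(-6, 6) = -6
  v10 = add(-2, -2) = -4
  v11 = add(-2, -6) = -8
  v14 = sub(-8, -4) = -4
  v15 = max2(-8, -4) = -4

After the edit, cleaning proceeds:
  v4: a read changed (in7 -2->9) — executes, giving -6 — identical to its old value.
  v6: dirty, but its reads are unchanged (v1 unchanged, v4 unchanged); cached 6 stands.
  v8: dirty, but its reads are unchanged (v4 unchanged, v6 unchanged); cached -6 stands.
  v10: a read changed (in7 -2->9) — executes, giving 7.
  v11: a read changed (in7 -2->9) — executes, giving 3.
  v14: a read changed (v11 -8->3; v10 -4->7) — executes, giving -4 — identical to its old value.
  v15: a read changed (v11 -8->3) — executes, giving 3.

Note where the cutoff bites: v6 is checked, finds nothing changed, and keeps its cache.

Demanding v15 again yields 3.
5 computations run: v4, v10, v11, v14, v15.
The nodes whose values change: in7, v10, v11, v15.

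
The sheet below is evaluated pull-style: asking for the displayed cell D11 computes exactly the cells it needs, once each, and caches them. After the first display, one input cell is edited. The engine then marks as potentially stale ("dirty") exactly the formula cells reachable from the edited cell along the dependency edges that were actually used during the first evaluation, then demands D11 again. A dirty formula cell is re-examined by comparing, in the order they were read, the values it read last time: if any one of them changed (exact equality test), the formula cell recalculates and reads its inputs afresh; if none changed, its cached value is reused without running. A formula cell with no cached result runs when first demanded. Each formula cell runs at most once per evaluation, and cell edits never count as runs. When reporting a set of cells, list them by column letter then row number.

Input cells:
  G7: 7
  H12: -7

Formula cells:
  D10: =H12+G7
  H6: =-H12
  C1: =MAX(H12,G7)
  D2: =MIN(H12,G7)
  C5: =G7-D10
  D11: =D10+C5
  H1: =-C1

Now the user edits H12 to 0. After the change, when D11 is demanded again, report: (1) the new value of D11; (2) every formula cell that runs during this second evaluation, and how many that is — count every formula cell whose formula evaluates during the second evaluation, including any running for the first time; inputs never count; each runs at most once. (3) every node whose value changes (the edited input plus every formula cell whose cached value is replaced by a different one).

Demanding D11 again yields 7.
3 formula cells run: C5, D10, D11.
The nodes whose values change: C5, D10, H12.

First demand of the output computes:
  D10 = -7 + 7 = 0
  C5 = 7 - 0 = 7
  D11 = 0 + 7 = 7

After the edit, cleaning proceeds:
  D10: a read changed (H12 -7->0) — executes, giving 7.
  C5: a read changed (D10 0->7) — executes, giving 0.
  D11: a read changed (D10 0->7; C5 7->0) — executes, giving 7 — identical to its old value.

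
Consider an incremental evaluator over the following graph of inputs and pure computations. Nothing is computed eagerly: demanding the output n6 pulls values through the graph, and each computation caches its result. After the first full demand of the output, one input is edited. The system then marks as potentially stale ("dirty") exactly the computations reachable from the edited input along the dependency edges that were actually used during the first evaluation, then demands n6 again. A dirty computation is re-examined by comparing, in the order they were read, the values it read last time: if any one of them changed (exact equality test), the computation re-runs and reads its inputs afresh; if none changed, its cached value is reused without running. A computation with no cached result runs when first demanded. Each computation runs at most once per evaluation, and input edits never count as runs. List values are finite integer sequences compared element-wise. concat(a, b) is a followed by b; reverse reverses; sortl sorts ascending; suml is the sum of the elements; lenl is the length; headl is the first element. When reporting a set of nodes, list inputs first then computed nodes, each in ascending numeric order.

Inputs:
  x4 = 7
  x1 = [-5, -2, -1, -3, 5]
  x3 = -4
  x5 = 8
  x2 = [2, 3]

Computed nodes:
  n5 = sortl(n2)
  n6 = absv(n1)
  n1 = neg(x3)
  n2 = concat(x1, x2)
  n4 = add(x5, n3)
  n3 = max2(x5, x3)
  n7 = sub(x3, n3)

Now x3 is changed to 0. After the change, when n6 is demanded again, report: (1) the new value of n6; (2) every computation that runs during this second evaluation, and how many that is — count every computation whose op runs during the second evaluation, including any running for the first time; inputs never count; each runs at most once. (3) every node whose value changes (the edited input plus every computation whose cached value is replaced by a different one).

Initial pass — values computed on the first demand:
  n1 = neg(-4) = 4
  n6 = absv(4) = 4

Second demand — change propagation:
  n1: re-runs because x3 -4->0; new result 0.
  n6: re-runs because n1 4->0; new result 0.

n6 now evaluates to 0.
Run set: n1, n6 (2 run).
Changed values: x3, n1, n6.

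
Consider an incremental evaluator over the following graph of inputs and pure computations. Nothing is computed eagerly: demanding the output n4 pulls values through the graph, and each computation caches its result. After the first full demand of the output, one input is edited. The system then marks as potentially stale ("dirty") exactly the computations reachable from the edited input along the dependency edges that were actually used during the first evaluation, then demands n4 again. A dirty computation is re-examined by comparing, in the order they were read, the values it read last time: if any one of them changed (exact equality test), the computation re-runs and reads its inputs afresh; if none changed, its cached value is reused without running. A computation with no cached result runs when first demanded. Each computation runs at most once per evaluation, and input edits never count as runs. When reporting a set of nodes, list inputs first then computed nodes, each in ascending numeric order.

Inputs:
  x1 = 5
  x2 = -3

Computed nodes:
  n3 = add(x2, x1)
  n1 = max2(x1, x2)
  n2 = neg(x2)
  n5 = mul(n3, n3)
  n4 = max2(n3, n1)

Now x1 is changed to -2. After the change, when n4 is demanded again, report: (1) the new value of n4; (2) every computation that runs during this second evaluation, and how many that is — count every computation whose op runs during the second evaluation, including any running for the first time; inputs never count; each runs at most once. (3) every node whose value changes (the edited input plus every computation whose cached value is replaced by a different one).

n4 now evaluates to -2.
Run set: n1, n3, n4 (3 run).
Changed values: x1, n1, n3, n4.

Initial pass — values computed on the first demand:
  n1 = max2(5, -3) = 5
  n3 = add(-3, 5) = 2
  n4 = max2(2, 5) = 5

Second demand — change propagation:
  n1: re-runs because x1 5->-2; new result -2.
  n3: re-runs because x1 5->-2; new result -5.
  n4: re-runs because n3 2->-5; n1 5->-2; new result -2.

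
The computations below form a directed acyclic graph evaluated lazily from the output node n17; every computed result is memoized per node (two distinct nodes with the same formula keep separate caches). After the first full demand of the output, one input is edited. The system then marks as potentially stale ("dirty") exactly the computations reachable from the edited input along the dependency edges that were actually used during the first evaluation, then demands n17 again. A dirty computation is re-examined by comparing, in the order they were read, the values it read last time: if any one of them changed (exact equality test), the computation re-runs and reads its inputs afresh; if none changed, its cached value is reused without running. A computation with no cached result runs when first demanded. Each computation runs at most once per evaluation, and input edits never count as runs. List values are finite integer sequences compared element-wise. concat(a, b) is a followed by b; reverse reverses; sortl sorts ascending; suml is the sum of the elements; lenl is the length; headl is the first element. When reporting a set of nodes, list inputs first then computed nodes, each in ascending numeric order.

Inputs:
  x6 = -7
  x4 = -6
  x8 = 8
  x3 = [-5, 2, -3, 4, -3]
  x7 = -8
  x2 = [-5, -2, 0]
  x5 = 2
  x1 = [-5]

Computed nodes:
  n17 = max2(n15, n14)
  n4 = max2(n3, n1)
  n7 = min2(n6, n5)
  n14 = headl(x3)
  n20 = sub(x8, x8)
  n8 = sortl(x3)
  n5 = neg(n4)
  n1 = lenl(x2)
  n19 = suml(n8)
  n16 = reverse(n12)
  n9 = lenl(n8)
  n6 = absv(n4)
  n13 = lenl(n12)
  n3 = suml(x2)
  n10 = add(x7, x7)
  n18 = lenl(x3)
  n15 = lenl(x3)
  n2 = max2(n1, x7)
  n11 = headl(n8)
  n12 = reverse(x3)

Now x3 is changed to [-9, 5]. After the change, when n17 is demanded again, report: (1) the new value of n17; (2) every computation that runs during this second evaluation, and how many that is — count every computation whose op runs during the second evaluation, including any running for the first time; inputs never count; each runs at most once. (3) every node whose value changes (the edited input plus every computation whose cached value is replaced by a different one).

First demand of the output computes:
  n14 = headl([-5, 2, -3, 4, -3]) = -5
  n15 = lenl([-5, 2, -3, 4, -3]) = 5
  n17 = max2(5, -5) = 5

After the edit, cleaning proceeds:
  n14: a read changed (x3 [-5, 2, -3, 4, -3]->[-9, 5]) — executes, giving -9.
  n15: a read changed (x3 [-5, 2, -3, 4, -3]->[-9, 5]) — executes, giving 2.
  n17: a read changed (n15 5->2; n14 -5->-9) — executes, giving 2.

Demanding n17 again yields 2.
3 computations run: n14, n15, n17.
The nodes whose values change: x3, n14, n15, n17.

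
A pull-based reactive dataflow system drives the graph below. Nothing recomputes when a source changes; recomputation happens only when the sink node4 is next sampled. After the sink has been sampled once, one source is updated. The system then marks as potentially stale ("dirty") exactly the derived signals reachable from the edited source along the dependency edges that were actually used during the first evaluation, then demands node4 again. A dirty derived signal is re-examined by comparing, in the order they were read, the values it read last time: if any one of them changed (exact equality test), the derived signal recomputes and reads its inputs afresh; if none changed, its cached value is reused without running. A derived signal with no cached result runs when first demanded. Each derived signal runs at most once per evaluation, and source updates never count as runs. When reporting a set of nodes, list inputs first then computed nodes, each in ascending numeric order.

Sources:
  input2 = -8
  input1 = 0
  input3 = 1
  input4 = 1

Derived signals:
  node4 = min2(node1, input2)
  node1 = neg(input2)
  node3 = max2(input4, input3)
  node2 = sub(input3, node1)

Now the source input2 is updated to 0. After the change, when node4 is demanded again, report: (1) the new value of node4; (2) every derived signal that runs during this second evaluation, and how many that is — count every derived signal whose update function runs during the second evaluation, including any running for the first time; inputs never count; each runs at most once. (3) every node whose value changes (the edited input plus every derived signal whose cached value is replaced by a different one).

New value of node4: 0.
Derived signals that run: node1, node4 — 2 in total.
Values that change: input2, node1, node4.

First evaluation (everything demanded from the output):
  node1 = neg(-8) = 8
  node4 = min2(8, -8) = -8

Propagation after the edit:
  node1: runs — input2 -8->0; result 0.
  node4: runs — node1 8->0; input2 -8->0; result 0.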